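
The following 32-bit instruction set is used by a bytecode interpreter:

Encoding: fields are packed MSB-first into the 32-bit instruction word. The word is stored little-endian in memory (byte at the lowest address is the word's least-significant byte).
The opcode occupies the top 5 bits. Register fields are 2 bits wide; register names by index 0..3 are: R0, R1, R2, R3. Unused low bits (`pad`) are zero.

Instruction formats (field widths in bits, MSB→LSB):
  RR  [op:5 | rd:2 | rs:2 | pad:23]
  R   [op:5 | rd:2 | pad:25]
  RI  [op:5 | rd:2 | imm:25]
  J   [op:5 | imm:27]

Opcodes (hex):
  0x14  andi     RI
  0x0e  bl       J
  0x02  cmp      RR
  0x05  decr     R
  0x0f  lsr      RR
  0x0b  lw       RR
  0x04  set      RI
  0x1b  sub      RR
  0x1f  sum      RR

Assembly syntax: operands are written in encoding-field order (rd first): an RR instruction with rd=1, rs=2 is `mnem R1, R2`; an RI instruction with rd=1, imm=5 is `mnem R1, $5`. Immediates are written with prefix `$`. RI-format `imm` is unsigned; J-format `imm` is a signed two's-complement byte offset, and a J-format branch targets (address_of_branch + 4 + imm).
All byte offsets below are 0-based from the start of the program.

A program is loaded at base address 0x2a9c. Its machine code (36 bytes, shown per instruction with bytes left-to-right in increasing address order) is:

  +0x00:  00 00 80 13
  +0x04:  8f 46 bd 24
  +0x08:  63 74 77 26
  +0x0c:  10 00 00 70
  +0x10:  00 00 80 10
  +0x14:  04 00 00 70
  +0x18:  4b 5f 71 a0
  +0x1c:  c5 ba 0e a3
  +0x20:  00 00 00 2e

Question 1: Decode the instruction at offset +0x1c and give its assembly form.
andi R1, $17742533

off 0x1c: read c5 ba 0e a3 as little → 0xa30ebac5
  opcode bits[31:27]=0x14: andi/RI
  rd: (w>>25)&0x3=0x1 → R1
  imm: (w>>0)&0x1ffffff=0x10ebac5 → $17742533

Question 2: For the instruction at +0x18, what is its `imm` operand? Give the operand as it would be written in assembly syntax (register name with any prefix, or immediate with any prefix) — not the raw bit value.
$7429963

off 0x18: read 4b 5f 71 a0 as little → 0xa0715f4b
  opcode bits[31:27]=0x14: andi/RI
  [26:25] rd=0 = R0
  [24:0] imm=7429963 = $7429963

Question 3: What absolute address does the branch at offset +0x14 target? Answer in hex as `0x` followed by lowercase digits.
@+14  little-endian(04 00 00 70) = 0x70000004
  top 5b → 0xe → bl [J]
  imm: (w>>0)&0x7ffffff=0x4 → $4
  target = base 0x2a9c + off 0x14 + 4 + imm 4 = 0x2ab8

0x2ab8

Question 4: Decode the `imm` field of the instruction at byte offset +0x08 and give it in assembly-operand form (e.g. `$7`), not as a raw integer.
@+08  little-endian(63 74 77 26) = 0x26777463
  op=0x26777463>>27=0x4 ⇒ set (RI)
  [26:25] rd=3 = R3
  [24:0] imm=7828579 = $7828579

$7828579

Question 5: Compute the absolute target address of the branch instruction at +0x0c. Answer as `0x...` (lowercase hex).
0x2abc

+0x0c: 10 00 00 70 ⇒ word 0x70000010 (little)
  op=0x70000010>>27=0xe ⇒ bl (J)
  imm@[26:0]=0x10 ⇒ $16
  target = base 0x2a9c + off 0x0c + 4 + imm 16 = 0x2abc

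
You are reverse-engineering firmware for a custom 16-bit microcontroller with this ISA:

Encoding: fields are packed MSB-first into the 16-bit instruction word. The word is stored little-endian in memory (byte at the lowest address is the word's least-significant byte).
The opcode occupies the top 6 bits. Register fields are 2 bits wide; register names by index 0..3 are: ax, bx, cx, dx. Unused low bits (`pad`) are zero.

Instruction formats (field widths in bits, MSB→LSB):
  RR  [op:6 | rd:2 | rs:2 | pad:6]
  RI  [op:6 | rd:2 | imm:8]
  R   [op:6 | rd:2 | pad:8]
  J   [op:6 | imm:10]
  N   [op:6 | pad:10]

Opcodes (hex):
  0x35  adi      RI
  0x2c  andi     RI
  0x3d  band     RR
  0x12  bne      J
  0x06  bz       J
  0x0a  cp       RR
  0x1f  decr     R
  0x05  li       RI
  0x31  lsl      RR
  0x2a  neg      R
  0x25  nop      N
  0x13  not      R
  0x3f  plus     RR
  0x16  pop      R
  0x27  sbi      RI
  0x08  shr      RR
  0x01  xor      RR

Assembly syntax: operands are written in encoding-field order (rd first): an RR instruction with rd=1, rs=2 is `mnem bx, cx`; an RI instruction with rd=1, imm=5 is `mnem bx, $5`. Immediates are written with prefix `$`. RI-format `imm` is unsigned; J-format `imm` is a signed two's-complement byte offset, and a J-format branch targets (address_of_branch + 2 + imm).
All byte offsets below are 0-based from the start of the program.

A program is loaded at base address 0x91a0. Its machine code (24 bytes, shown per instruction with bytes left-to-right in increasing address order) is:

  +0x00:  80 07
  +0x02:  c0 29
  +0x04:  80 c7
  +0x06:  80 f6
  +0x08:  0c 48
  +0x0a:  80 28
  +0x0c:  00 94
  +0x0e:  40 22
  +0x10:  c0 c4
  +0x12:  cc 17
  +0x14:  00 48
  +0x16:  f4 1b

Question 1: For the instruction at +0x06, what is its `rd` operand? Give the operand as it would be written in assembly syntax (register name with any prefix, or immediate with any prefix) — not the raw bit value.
+0x06: 80 f6 ⇒ word 0xf680 (little)
  op=0xf680>>10=0x3d ⇒ band (RR)
  rd: (w>>8)&0x3=0x2 → cx
  rs: (w>>6)&0x3=0x2 → cx

cx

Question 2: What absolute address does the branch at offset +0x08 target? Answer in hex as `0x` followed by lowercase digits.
0x91b6

+0x08: 0c 48 ⇒ word 0x480c (little)
  op=0x480c>>10=0x12 ⇒ bne (J)
  [9:0] imm=12 = $12
  target = base 0x91a0 + off 0x08 + 2 + imm 12 = 0x91b6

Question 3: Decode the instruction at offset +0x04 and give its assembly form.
lsl dx, cx

off 0x04: read 80 c7 as little → 0xc780
  op=0xc780>>10=0x31 ⇒ lsl (RR)
  [9:8] rd=3 = dx
  [7:6] rs=2 = cx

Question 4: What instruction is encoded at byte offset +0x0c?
off 0x0c: read 00 94 as little → 0x9400
  opcode bits[15:10]=0x25: nop/N

nop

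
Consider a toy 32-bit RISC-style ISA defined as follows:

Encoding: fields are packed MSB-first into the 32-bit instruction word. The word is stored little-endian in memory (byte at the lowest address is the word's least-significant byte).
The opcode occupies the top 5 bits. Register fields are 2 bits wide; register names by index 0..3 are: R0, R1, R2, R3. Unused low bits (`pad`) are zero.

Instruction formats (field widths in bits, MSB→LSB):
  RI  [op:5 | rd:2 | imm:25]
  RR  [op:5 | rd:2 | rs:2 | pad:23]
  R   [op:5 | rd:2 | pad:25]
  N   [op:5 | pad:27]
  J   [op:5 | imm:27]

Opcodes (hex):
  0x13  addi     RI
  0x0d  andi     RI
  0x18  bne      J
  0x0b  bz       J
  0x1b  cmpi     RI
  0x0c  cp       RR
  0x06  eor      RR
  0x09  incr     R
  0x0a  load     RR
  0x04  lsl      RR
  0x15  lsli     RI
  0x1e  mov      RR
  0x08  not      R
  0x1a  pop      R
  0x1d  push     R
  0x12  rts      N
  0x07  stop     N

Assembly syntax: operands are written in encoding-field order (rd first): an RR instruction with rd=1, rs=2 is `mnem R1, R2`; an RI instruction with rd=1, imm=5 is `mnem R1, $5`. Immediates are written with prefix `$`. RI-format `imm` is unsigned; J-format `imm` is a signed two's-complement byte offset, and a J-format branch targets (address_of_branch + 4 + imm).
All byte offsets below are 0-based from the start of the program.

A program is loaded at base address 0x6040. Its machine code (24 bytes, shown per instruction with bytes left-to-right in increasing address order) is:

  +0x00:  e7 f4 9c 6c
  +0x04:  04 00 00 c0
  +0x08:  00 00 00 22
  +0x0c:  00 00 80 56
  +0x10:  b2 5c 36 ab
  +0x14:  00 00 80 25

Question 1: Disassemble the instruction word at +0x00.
andi R2, $10286311

off 0x00: read e7 f4 9c 6c as little → 0x6c9cf4e7
  opcode bits[31:27]=0xd: andi/RI
  rd@[26:25]=0x2 ⇒ R2
  imm@[24:0]=0x9cf4e7 ⇒ $10286311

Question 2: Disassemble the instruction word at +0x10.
lsli R1, $20339890

[10] b2 5c 36 ab → 0xab365cb2
  top 5b → 0x15 → lsli [RI]
  [26:25] rd=1 = R1
  [24:0] imm=20339890 = $20339890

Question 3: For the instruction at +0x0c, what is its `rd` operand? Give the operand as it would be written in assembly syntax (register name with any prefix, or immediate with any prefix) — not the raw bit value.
off 0x0c: read 00 00 80 56 as little → 0x56800000
  opcode bits[31:27]=0xa: load/RR
  rd: (w>>25)&0x3=0x3 → R3
  rs: (w>>23)&0x3=0x1 → R1

R3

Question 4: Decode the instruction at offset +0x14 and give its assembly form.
@+14  little-endian(00 00 80 25) = 0x25800000
  top 5b → 0x4 → lsl [RR]
  rd@[26:25]=0x2 ⇒ R2
  rs@[24:23]=0x3 ⇒ R3

lsl R2, R3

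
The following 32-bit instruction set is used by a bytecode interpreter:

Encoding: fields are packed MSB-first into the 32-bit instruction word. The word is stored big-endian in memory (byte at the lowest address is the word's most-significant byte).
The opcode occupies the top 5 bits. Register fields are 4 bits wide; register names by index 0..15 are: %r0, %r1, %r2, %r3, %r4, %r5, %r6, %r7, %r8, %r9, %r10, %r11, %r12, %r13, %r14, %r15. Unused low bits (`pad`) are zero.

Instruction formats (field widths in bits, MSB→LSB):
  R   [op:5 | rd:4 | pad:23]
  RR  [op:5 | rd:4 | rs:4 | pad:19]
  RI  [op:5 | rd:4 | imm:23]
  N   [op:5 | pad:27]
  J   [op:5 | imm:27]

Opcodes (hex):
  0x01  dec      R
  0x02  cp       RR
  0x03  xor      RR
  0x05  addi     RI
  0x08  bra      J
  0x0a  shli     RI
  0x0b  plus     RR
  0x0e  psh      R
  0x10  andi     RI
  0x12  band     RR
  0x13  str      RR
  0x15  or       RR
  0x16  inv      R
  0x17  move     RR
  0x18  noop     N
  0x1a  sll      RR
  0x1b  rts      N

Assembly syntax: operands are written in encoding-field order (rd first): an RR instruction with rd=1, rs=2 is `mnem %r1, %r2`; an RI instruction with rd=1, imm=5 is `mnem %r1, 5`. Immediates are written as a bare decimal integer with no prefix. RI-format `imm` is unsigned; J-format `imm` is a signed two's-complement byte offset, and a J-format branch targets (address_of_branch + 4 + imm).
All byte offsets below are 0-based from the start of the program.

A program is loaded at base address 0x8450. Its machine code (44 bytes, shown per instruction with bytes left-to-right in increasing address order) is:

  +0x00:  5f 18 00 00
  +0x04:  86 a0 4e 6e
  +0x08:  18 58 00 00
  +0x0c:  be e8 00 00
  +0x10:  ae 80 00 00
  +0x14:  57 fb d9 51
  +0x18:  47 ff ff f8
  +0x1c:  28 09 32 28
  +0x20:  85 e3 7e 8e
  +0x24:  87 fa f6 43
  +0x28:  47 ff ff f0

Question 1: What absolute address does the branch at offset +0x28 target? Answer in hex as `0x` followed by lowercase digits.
+0x28: 47 ff ff f0 ⇒ word 0x47fffff0 (big)
  opcode bits[31:27]=0x8: bra/J
  [26:0] imm=134217712 (s27→-16) = -16
  target = base 0x8450 + off 0x28 + 4 + imm -16 = 0x846c

0x846c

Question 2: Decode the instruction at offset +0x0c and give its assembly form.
move %r13, %r13

off 0x0c: read be e8 00 00 as big → 0xbee80000
  top 5b → 0x17 → move [RR]
  rd@[26:23]=0xd ⇒ %r13
  rs@[22:19]=0xd ⇒ %r13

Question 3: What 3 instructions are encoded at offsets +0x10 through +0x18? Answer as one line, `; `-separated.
or %r13, %r0; shli %r15, 8116561; bra -8

@+10  big-endian(ae 80 00 00) = 0xae800000
  op=0xae800000>>27=0x15 ⇒ or (RR)
  rd@[26:23]=0xd ⇒ %r13
  rs@[22:19]=0x0 ⇒ %r0
@+14  big-endian(57 fb d9 51) = 0x57fbd951
  op=0x57fbd951>>27=0xa ⇒ shli (RI)
  rd@[26:23]=0xf ⇒ %r15
  imm@[22:0]=0x7bd951 ⇒ 8116561
@+18  big-endian(47 ff ff f8) = 0x47fffff8
  op=0x47fffff8>>27=0x8 ⇒ bra (J)
  imm@[26:0]=0x7fffff8 (s27→-8) ⇒ -8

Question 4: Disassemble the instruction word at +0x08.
off 0x08: read 18 58 00 00 as big → 0x18580000
  op=0x18580000>>27=0x3 ⇒ xor (RR)
  rd@[26:23]=0x0 ⇒ %r0
  rs@[22:19]=0xb ⇒ %r11

xor %r0, %r11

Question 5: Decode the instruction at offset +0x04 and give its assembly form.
andi %r13, 2117230

+0x04: 86 a0 4e 6e ⇒ word 0x86a04e6e (big)
  opcode bits[31:27]=0x10: andi/RI
  rd: (w>>23)&0xf=0xd → %r13
  imm: (w>>0)&0x7fffff=0x204e6e → 2117230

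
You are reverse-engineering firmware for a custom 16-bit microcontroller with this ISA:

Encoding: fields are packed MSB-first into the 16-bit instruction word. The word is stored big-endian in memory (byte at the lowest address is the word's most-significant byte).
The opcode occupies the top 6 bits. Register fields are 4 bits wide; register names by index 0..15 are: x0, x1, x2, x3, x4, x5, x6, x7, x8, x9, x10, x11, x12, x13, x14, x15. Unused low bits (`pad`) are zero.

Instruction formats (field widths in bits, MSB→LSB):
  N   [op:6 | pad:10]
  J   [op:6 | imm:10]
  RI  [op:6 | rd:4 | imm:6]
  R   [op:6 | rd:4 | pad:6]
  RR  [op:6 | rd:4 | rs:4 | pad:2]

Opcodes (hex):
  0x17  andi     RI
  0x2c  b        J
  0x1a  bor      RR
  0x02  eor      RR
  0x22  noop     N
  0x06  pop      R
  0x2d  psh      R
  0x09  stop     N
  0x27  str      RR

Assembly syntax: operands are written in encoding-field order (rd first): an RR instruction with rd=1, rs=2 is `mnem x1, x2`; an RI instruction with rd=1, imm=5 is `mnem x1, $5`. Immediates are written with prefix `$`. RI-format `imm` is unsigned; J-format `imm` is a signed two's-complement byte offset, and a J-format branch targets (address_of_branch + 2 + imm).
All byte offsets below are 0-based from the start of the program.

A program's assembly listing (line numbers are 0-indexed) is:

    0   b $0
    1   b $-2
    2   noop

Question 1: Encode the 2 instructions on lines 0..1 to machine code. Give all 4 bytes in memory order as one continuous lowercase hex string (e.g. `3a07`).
0. b fields op=0x2c:6|imm=0:10 → word b000h → b0 00
1. b fields op=0x2c:6|imm=-2:10 → word b3feh → b3 fe

b000b3fe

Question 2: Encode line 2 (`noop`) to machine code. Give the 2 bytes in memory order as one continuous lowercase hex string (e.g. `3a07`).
8800

line 2 (noop): pack op=0x22:6|pad=0:10 = 0x8800; big→ 88 00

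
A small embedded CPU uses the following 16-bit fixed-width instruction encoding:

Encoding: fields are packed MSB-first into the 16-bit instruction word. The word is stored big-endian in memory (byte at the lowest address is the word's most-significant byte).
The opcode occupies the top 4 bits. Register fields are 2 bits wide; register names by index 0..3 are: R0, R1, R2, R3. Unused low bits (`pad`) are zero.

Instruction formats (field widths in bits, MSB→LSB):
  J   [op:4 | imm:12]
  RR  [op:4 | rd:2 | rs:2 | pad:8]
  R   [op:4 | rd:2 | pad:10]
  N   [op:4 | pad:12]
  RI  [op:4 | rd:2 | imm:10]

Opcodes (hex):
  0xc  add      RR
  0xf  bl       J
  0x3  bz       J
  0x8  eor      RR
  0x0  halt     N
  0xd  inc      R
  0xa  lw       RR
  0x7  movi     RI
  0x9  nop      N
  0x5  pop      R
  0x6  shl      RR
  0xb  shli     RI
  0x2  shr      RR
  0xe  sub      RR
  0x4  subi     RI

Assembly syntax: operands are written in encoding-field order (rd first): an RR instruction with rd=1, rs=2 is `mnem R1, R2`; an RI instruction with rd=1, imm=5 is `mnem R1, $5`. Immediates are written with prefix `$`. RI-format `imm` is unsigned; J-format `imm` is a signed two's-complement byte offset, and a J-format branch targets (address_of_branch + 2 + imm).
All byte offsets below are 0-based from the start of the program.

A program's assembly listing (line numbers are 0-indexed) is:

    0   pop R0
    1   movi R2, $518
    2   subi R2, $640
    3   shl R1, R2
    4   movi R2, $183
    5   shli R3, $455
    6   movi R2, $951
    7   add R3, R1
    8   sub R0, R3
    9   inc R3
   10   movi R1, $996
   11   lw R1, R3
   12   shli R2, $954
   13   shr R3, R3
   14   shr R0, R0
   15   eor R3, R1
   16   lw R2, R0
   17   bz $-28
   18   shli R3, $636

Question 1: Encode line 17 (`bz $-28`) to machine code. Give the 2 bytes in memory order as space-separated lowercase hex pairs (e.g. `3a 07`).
3f e4

line 17 (bz): pack op=0x3:4|imm=-28:12 = 0x3fe4; big→ 3f e4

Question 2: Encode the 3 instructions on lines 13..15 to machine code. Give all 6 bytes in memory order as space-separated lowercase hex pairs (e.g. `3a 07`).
2f 00 20 00 8d 00

line 13 (shr): pack op=0x2:4|rd=3:2|rs=3:2|pad=0:8 = 0x2f00; big→ 2f 00
line 14 (shr): pack op=0x2:4|rd=0:2|rs=0:2|pad=0:8 = 0x2000; big→ 20 00
line 15 (eor): pack op=0x8:4|rd=3:2|rs=1:2|pad=0:8 = 0x8d00; big→ 8d 00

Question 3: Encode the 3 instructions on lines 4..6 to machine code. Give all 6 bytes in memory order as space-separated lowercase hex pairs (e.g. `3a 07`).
line 4 (movi): pack op=0x7:4|rd=2:2|imm=183:10 = 0x78b7; big→ 78 b7
line 5 (shli): pack op=0xb:4|rd=3:2|imm=455:10 = 0xbdc7; big→ bd c7
line 6 (movi): pack op=0x7:4|rd=2:2|imm=951:10 = 0x7bb7; big→ 7b b7

78 b7 bd c7 7b b7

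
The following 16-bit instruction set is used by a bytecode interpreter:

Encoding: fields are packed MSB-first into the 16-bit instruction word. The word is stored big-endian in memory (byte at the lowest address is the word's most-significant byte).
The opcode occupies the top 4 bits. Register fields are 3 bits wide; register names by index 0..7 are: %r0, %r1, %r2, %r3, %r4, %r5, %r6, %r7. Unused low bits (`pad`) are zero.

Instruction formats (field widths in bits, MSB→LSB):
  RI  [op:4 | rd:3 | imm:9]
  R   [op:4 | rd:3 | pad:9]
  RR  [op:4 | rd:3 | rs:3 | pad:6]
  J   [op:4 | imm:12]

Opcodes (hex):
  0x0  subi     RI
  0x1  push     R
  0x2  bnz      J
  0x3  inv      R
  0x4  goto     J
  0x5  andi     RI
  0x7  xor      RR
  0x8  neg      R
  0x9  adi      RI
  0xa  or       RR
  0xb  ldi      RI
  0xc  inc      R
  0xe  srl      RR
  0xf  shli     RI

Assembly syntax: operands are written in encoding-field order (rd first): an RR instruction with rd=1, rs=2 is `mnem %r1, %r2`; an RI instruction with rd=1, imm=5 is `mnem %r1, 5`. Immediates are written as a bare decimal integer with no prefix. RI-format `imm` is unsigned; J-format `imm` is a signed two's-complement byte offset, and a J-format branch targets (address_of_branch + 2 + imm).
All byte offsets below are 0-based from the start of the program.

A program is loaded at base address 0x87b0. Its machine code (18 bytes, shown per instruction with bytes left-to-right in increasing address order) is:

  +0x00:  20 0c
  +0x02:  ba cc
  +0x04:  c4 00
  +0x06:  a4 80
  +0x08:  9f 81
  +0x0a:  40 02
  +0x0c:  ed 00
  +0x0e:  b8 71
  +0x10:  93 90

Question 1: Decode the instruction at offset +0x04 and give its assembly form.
off 0x04: read c4 00 as big → 0xc400
  opcode bits[15:12]=0xc: inc/R
  rd: (w>>9)&0x7=0x2 → %r2

inc %r2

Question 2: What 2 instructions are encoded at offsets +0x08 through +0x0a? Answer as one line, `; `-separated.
adi %r7, 385; goto 2

+0x08: 9f 81 ⇒ word 0x9f81 (big)
  opcode bits[15:12]=0x9: adi/RI
  rd@[11:9]=0x7 ⇒ %r7
  imm@[8:0]=0x181 ⇒ 385
+0x0a: 40 02 ⇒ word 0x4002 (big)
  opcode bits[15:12]=0x4: goto/J
  imm@[11:0]=0x2 ⇒ 2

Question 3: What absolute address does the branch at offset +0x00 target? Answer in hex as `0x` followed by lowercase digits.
0x87be

+0x00: 20 0c ⇒ word 0x200c (big)
  opcode bits[15:12]=0x2: bnz/J
  [11:0] imm=12 = 12
  target = base 0x87b0 + off 0x00 + 2 + imm 12 = 0x87be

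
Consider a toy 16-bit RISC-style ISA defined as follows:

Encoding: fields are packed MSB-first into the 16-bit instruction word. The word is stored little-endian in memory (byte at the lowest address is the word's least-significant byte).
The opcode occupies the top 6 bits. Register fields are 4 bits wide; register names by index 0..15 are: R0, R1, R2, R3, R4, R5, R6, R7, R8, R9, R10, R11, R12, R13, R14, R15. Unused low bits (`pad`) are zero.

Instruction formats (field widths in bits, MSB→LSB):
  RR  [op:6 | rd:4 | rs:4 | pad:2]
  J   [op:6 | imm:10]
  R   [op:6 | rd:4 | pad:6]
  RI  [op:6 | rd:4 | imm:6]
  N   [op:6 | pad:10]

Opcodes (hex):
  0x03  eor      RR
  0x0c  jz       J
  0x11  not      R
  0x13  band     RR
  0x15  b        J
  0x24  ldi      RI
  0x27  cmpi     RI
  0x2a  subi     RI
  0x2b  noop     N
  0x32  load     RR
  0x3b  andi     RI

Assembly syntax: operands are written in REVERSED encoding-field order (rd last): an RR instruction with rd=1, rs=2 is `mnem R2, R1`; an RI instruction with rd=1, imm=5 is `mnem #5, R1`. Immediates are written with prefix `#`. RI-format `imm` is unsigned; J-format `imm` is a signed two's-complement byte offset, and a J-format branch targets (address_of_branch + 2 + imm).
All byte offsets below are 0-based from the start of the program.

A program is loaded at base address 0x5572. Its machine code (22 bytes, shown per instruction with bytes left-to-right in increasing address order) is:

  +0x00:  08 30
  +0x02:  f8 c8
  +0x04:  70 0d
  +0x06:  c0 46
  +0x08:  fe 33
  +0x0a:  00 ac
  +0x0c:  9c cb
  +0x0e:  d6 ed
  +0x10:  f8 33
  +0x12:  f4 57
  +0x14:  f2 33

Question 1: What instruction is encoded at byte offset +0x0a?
off 0x0a: read 00 ac as little → 0xac00
  top 6b → 0x2b → noop [N]

noop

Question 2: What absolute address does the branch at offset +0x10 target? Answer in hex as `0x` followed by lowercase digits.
0x557c

[10] f8 33 → 0x33f8
  op=0x33f8>>10=0xc ⇒ jz (J)
  imm@[9:0]=0x3f8 (s10→-8) ⇒ #-8
  target = base 0x5572 + off 0x10 + 2 + imm -8 = 0x557c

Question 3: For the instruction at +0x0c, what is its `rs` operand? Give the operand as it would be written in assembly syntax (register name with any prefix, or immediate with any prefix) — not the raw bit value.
[0c] 9c cb → 0xcb9c
  top 6b → 0x32 → load [RR]
  [9:6] rd=14 = R14
  [5:2] rs=7 = R7

R7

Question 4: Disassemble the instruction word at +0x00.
@+00  little-endian(08 30) = 0x3008
  top 6b → 0xc → jz [J]
  imm: (w>>0)&0x3ff=0x8 → #8

jz #8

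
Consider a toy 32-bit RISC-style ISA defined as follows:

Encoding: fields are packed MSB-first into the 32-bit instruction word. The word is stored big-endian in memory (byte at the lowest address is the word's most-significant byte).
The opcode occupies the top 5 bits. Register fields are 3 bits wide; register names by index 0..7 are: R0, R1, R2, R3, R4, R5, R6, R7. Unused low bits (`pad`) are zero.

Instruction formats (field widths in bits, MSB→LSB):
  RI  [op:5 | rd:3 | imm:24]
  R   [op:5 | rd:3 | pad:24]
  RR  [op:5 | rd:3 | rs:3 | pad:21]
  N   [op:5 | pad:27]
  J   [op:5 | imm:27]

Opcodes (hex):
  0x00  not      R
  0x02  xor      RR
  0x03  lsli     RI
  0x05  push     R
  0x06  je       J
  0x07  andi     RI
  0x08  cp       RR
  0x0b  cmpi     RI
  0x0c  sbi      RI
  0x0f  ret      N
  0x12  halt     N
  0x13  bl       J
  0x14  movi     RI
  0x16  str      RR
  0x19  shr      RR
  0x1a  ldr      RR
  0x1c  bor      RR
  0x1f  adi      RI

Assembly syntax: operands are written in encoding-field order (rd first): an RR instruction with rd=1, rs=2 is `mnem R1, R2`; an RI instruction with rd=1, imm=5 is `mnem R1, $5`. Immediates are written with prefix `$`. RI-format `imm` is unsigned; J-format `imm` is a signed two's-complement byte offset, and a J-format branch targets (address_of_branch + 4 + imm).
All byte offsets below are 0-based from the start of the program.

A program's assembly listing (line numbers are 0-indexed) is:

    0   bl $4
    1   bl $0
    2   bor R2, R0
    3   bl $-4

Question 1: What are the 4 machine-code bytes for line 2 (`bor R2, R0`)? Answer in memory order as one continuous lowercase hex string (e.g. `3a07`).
L2: bor op=0x1c:5|rd=2:3|rs=0:3|pad=0:21 ⇒ 0xe2000000 ⇒ big e2 00 00 00

e2000000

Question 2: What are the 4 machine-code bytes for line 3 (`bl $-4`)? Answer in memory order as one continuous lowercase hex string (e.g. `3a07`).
9ffffffc

line 3 (bl): pack op=0x13:5|imm=-4:27 = 0x9ffffffc; big→ 9f ff ff fc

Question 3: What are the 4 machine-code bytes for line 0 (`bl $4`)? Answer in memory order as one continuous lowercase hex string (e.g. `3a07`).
98000004

0. bl fields op=0x13:5|imm=4:27 → word 98000004h → 98 00 00 04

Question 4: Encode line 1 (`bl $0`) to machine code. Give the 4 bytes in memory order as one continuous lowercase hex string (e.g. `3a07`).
line 1 (bl): pack op=0x13:5|imm=0:27 = 0x98000000; big→ 98 00 00 00

98000000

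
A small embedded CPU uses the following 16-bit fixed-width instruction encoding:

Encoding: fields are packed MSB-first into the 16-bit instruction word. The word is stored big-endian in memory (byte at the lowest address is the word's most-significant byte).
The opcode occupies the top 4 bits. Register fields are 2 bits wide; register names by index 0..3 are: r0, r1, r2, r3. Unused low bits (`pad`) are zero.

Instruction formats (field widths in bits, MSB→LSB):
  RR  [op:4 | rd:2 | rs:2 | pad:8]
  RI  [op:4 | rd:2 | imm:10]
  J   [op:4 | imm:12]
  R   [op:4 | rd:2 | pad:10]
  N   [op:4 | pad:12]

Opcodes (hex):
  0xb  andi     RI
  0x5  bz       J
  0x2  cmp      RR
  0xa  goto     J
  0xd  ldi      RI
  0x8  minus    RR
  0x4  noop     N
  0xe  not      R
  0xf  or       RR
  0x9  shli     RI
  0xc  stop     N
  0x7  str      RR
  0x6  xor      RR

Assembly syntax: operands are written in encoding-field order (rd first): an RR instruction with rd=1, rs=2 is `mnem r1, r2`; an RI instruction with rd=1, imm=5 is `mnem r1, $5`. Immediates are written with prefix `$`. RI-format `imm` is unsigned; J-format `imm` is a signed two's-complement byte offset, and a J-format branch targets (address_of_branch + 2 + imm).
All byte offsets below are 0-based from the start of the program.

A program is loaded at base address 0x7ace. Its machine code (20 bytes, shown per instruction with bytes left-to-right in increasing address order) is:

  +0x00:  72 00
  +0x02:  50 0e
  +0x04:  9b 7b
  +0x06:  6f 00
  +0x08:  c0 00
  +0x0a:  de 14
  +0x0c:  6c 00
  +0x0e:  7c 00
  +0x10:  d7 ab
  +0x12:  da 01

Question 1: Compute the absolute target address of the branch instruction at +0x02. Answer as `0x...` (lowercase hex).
0x7ae0

[02] 50 0e → 0x500e
  opcode bits[15:12]=0x5: bz/J
  [11:0] imm=14 = $14
  target = base 0x7ace + off 0x02 + 2 + imm 14 = 0x7ae0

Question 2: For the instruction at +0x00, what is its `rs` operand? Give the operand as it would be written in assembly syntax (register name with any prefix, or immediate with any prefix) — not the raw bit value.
r2

@+00  big-endian(72 00) = 0x7200
  top 4b → 0x7 → str [RR]
  rd: (w>>10)&0x3=0x0 → r0
  rs: (w>>8)&0x3=0x2 → r2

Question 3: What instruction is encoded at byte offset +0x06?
+0x06: 6f 00 ⇒ word 0x6f00 (big)
  opcode bits[15:12]=0x6: xor/RR
  [11:10] rd=3 = r3
  [9:8] rs=3 = r3

xor r3, r3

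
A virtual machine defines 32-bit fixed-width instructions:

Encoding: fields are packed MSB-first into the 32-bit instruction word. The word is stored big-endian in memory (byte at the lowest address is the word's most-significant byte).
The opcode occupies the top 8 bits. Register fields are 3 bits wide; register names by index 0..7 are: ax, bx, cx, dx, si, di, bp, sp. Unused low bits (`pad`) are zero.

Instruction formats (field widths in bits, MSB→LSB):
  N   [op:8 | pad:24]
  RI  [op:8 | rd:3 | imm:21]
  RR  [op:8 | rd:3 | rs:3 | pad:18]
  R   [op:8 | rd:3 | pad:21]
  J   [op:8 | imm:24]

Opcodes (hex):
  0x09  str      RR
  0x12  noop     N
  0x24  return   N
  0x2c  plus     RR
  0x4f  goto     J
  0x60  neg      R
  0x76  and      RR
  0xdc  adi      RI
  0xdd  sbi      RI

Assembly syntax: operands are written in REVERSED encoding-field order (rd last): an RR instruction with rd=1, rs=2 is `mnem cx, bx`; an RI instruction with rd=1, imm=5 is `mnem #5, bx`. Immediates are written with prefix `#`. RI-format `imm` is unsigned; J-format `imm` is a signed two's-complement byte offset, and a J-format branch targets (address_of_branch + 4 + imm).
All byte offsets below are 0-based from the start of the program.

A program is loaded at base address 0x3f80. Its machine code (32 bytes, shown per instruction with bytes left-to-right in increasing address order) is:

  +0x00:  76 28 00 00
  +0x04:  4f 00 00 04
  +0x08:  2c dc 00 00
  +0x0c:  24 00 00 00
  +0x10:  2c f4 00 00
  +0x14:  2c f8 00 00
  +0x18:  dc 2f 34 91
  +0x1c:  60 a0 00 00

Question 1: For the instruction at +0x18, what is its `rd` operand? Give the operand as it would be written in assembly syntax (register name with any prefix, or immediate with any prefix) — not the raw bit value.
[18] dc 2f 34 91 → 0xdc2f3491
  opcode bits[31:24]=0xdc: adi/RI
  [23:21] rd=1 = bx
  [20:0] imm=996497 = #996497

bx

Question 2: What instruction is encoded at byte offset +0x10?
off 0x10: read 2c f4 00 00 as big → 0x2cf40000
  top 8b → 0x2c → plus [RR]
  rd: (w>>21)&0x7=0x7 → sp
  rs: (w>>18)&0x7=0x5 → di

plus di, sp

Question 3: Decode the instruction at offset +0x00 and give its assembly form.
[00] 76 28 00 00 → 0x76280000
  op=0x76280000>>24=0x76 ⇒ and (RR)
  rd: (w>>21)&0x7=0x1 → bx
  rs: (w>>18)&0x7=0x2 → cx

and cx, bx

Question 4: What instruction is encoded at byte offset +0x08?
off 0x08: read 2c dc 00 00 as big → 0x2cdc0000
  opcode bits[31:24]=0x2c: plus/RR
  [23:21] rd=6 = bp
  [20:18] rs=7 = sp

plus sp, bp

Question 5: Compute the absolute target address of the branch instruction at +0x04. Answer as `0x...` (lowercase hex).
+0x04: 4f 00 00 04 ⇒ word 0x4f000004 (big)
  op=0x4f000004>>24=0x4f ⇒ goto (J)
  [23:0] imm=4 = #4
  target = base 0x3f80 + off 0x04 + 4 + imm 4 = 0x3f8c

0x3f8c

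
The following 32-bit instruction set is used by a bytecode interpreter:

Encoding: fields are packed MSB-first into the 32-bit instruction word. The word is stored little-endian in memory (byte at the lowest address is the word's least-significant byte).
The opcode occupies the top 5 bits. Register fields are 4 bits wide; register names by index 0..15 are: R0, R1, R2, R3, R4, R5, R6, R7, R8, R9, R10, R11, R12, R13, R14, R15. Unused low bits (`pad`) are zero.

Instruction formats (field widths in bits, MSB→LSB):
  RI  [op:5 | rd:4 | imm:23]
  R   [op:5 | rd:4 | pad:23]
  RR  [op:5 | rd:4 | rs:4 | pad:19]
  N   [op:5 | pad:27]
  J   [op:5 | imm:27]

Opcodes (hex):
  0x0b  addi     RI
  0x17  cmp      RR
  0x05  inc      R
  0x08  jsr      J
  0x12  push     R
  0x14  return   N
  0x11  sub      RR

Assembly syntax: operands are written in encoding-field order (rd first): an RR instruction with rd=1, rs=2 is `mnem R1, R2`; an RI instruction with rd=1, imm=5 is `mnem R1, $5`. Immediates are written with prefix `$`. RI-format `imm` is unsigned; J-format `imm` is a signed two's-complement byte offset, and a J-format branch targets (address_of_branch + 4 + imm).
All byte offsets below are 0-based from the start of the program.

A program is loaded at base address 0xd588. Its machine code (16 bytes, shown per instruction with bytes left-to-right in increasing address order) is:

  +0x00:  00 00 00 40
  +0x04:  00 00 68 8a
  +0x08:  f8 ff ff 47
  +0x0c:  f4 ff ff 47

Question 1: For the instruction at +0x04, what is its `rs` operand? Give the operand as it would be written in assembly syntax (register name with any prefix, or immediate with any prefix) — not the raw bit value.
off 0x04: read 00 00 68 8a as little → 0x8a680000
  top 5b → 0x11 → sub [RR]
  rd@[26:23]=0x4 ⇒ R4
  rs@[22:19]=0xd ⇒ R13

R13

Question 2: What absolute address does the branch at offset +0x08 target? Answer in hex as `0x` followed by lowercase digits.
0xd58c

+0x08: f8 ff ff 47 ⇒ word 0x47fffff8 (little)
  opcode bits[31:27]=0x8: jsr/J
  imm@[26:0]=0x7fffff8 (s27→-8) ⇒ $-8
  target = base 0xd588 + off 0x08 + 4 + imm -8 = 0xd58c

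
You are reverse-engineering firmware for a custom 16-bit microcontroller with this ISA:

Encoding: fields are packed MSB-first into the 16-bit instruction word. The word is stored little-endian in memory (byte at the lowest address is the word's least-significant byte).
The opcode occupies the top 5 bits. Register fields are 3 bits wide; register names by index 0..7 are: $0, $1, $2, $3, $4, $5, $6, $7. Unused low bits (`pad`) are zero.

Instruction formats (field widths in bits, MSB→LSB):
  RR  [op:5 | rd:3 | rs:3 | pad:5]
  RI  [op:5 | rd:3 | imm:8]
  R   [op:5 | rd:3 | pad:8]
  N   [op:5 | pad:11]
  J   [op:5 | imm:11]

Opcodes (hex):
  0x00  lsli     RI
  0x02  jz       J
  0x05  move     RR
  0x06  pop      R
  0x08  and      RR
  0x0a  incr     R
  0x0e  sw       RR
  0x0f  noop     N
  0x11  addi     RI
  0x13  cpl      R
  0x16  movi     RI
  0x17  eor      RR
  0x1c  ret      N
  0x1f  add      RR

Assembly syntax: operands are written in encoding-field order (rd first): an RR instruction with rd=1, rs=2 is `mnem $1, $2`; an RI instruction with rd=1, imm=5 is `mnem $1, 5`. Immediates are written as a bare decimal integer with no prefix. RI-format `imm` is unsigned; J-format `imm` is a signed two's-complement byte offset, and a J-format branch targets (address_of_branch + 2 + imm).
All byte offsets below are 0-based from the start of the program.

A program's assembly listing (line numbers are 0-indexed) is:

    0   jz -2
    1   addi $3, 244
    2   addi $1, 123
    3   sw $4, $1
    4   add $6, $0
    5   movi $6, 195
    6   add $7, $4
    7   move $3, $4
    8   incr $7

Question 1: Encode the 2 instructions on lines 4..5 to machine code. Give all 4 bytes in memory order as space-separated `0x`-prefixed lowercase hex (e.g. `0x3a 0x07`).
0x00 0xfe 0xc3 0xb6

L4: add op=0x1f:5|rd=6:3|rs=0:3|pad=0:5 ⇒ 0xfe00 ⇒ little 00 fe
L5: movi op=0x16:5|rd=6:3|imm=195:8 ⇒ 0xb6c3 ⇒ little c3 b6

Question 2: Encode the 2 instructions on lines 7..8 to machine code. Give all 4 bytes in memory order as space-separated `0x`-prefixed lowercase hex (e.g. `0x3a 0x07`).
0x80 0x2b 0x00 0x57

7. move fields op=0x5:5|rd=3:3|rs=4:3|pad=0:5 → word 2b80h → 80 2b
8. incr fields op=0xa:5|rd=7:3|pad=0:8 → word 5700h → 00 57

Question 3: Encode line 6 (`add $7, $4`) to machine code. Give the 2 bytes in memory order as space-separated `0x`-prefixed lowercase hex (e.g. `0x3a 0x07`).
0x80 0xff

6. add fields op=0x1f:5|rd=7:3|rs=4:3|pad=0:5 → word ff80h → 80 ff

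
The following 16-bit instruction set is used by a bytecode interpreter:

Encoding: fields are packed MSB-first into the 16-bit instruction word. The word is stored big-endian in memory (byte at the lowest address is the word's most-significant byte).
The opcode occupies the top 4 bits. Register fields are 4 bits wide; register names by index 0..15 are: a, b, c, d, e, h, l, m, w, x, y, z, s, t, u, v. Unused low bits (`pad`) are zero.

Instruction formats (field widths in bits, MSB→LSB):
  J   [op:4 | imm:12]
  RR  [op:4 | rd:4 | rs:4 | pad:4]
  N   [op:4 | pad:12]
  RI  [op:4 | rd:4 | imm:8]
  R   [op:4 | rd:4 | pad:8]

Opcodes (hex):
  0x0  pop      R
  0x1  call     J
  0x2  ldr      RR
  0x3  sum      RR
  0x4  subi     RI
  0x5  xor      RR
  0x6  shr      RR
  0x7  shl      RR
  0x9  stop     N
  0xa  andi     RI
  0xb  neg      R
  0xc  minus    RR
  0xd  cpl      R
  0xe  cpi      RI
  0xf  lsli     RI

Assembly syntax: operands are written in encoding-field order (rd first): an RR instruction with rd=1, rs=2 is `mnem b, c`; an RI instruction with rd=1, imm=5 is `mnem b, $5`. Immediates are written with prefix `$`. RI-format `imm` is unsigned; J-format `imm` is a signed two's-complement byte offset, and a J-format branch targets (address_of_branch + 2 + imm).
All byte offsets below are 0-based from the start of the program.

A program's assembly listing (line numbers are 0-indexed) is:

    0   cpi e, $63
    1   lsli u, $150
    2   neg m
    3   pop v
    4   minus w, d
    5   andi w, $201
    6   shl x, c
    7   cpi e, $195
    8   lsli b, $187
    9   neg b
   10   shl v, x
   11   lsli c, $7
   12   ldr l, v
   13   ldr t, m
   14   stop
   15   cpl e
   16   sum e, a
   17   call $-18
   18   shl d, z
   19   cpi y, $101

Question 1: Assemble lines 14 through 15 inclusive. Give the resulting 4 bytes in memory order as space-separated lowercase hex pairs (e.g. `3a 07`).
90 00 d4 00

14. stop fields op=0x9:4|pad=0:12 → word 9000h → 90 00
15. cpl fields op=0xd:4|rd=4:4|pad=0:8 → word d400h → d4 00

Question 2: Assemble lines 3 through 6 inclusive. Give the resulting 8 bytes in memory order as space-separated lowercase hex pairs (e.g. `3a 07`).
0f 00 c8 30 a8 c9 79 20

L3: pop op=0x0:4|rd=15:4|pad=0:8 ⇒ 0x0f00 ⇒ big 0f 00
L4: minus op=0xc:4|rd=8:4|rs=3:4|pad=0:4 ⇒ 0xc830 ⇒ big c8 30
L5: andi op=0xa:4|rd=8:4|imm=201:8 ⇒ 0xa8c9 ⇒ big a8 c9
L6: shl op=0x7:4|rd=9:4|rs=2:4|pad=0:4 ⇒ 0x7920 ⇒ big 79 20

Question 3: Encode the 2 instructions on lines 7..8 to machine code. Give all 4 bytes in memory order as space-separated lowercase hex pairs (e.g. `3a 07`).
7. cpi fields op=0xe:4|rd=4:4|imm=195:8 → word e4c3h → e4 c3
8. lsli fields op=0xf:4|rd=1:4|imm=187:8 → word f1bbh → f1 bb

e4 c3 f1 bb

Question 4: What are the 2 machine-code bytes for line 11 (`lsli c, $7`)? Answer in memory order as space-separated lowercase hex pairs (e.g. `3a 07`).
f2 07

L11: lsli op=0xf:4|rd=2:4|imm=7:8 ⇒ 0xf207 ⇒ big f2 07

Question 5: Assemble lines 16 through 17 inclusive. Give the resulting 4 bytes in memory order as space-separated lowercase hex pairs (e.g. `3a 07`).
16. sum fields op=0x3:4|rd=4:4|rs=0:4|pad=0:4 → word 3400h → 34 00
17. call fields op=0x1:4|imm=-18:12 → word 1feeh → 1f ee

34 00 1f ee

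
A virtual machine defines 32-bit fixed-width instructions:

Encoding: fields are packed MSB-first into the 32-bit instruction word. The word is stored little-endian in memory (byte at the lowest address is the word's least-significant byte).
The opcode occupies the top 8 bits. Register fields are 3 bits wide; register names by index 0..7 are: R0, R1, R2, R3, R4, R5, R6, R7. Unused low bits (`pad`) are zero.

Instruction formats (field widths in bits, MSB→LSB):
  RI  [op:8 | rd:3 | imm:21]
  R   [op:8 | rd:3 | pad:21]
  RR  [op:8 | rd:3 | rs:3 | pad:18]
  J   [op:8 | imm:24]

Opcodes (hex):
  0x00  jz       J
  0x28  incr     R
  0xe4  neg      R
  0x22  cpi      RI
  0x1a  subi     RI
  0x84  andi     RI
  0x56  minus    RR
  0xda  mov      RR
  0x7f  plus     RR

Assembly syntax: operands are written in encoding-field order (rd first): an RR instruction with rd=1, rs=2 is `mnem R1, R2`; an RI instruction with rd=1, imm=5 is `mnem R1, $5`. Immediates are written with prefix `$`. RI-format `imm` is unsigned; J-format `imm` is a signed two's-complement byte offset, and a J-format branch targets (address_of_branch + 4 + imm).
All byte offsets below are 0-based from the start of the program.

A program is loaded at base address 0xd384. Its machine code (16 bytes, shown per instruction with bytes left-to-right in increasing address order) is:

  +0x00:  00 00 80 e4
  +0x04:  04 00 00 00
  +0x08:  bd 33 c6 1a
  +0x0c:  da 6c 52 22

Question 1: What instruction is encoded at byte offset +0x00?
neg R4

@+00  little-endian(00 00 80 e4) = 0xe4800000
  top 8b → 0xe4 → neg [R]
  rd@[23:21]=0x4 ⇒ R4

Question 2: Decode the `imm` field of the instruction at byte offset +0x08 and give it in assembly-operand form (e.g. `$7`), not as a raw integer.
$406461

off 0x08: read bd 33 c6 1a as little → 0x1ac633bd
  op=0x1ac633bd>>24=0x1a ⇒ subi (RI)
  rd: (w>>21)&0x7=0x6 → R6
  imm: (w>>0)&0x1fffff=0x633bd → $406461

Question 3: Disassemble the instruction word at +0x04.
+0x04: 04 00 00 00 ⇒ word 0x00000004 (little)
  top 8b → 0x0 → jz [J]
  imm: (w>>0)&0xffffff=0x4 → $4

jz $4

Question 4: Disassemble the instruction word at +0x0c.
off 0x0c: read da 6c 52 22 as little → 0x22526cda
  op=0x22526cda>>24=0x22 ⇒ cpi (RI)
  [23:21] rd=2 = R2
  [20:0] imm=1207514 = $1207514

cpi R2, $1207514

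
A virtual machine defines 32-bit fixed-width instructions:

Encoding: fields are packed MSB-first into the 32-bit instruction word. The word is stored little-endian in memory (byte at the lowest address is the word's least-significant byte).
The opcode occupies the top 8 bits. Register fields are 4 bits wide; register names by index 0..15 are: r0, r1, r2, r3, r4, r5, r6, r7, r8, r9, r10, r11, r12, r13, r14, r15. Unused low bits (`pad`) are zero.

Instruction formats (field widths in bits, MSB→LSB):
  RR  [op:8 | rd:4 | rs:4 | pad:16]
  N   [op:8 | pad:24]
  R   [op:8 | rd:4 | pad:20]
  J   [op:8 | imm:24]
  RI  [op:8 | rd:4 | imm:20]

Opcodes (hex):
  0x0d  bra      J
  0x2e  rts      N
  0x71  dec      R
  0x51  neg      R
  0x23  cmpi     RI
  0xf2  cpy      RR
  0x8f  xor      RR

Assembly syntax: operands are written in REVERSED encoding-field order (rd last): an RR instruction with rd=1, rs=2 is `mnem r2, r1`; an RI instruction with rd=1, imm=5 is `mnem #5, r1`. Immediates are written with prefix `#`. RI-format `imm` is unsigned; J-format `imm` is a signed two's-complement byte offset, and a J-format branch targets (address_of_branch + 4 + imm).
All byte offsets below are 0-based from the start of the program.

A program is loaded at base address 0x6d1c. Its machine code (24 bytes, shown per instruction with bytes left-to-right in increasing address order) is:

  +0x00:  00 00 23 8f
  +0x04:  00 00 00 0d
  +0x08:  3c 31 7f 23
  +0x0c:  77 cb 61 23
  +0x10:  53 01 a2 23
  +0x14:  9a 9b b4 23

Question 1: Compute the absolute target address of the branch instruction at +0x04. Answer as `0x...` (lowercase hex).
@+04  little-endian(00 00 00 0d) = 0x0d000000
  top 8b → 0xd → bra [J]
  imm@[23:0]=0x0 ⇒ #0
  target = base 0x6d1c + off 0x04 + 4 + imm 0 = 0x6d24

0x6d24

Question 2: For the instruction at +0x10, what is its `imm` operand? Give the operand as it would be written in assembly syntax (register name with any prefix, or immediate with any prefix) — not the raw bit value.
#131411

+0x10: 53 01 a2 23 ⇒ word 0x23a20153 (little)
  op=0x23a20153>>24=0x23 ⇒ cmpi (RI)
  rd@[23:20]=0xa ⇒ r10
  imm@[19:0]=0x20153 ⇒ #131411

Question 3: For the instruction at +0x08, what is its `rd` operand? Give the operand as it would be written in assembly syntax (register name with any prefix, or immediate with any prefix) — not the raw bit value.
off 0x08: read 3c 31 7f 23 as little → 0x237f313c
  op=0x237f313c>>24=0x23 ⇒ cmpi (RI)
  [23:20] rd=7 = r7
  [19:0] imm=995644 = #995644

r7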